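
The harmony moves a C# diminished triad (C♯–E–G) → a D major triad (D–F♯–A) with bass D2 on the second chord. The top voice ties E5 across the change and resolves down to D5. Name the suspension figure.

At the second chord the bass is D2. The suspended E5 lies a ninth above the bass; after resolving down by step to D5, the interval above the bass becomes an octave.
Suspension figures are named by those two intervals: 9–8.

9–8 suspension.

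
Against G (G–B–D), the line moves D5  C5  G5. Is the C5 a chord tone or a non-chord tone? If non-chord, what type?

The harmony at that moment is G major triad (G, B, D); C5 is not a chord tone.
It is approached by step down from D5 and left by leap up to G5.
Step in, leap out — an escape tone.

Non-chord tone — an escape tone.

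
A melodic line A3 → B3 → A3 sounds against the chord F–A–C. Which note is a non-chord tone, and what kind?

B3 is a neighbor tone.

The harmony at that moment is F major triad (F, A, C); B3 is not a chord tone.
It is approached by step up from A3 and left by step down to A3.
Step away and step back to the same note — a neighbor tone (upper neighbor).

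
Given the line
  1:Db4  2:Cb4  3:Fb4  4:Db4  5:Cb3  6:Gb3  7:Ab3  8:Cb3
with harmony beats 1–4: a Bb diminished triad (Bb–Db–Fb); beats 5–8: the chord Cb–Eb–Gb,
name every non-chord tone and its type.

Cb4 (beat 2) — escape tone; Ab3 (beat 7) — escape tone.

The harmony at that moment is Bb diminished triad (Bb, Db, Fb); Cb4 is not a chord tone.
It is approached by step down from Db4 and left by leap up to Fb4.
Step in, leap out — an escape tone.
The harmony at that moment is Cb major triad (Cb, Eb, Gb); Ab3 is not a chord tone.
It is approached by step up from Gb3 and left by leap down to Cb3.
Step in, leap out — an escape tone.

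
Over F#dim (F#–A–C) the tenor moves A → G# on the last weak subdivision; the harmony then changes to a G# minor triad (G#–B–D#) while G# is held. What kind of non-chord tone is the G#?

The harmony at that moment is F# diminished triad (F#, A, C); G# is not a chord tone.
It is approached by step down from A and then sustained as the same pitch into the next harmony.
Arriving early and becoming a chord tone when the harmony changes — an anticipation.

G# is an anticipation.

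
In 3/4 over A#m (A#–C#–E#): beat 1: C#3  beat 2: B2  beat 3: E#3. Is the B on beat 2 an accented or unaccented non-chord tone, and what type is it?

Unaccented escape tone.

The harmony at that moment is A# minor triad (A#, C#, E#); B2 is not a chord tone.
It is approached by step down from C#3 and left by leap up to E#3.
Step in, leap out — an escape tone.
It falls on a weak beat, so it is unaccented.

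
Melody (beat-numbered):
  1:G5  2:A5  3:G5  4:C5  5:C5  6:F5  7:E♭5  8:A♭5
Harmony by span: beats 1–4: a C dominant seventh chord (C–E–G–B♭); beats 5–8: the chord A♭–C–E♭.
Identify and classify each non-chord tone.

The harmony at that moment is C dominant seventh chord (C, E, G, B♭); A5 is not a chord tone.
It is approached by step up from G5 and left by step down to G5.
Step away and step back to the same note — a neighbor tone (upper neighbor).
The harmony at that moment is A♭ major triad (A♭, C, E♭); F5 is not a chord tone.
It is approached by leap up from C5 and left by step down to E♭5.
Leap in, step out — an appoggiatura.

A5 (beat 2) — neighbor tone; F5 (beat 6) — appoggiatura.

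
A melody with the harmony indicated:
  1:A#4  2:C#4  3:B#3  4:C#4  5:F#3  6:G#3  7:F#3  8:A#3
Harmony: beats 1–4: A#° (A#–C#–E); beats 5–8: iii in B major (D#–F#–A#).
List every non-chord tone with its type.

The harmony at that moment is A# diminished triad (A#, C#, E); B#3 is not a chord tone.
It is approached by step down from C#4 and left by step up to C#4.
Step away and step back to the same note — a neighbor tone (lower neighbor).
The harmony at that moment is D# minor triad (D#, F#, A#); G#3 is not a chord tone.
It is approached by step up from F#3 and left by step down to F#3.
Step away and step back to the same note — a neighbor tone (upper neighbor).

B#3 (beat 3) — neighbor tone; G#3 (beat 6) — neighbor tone.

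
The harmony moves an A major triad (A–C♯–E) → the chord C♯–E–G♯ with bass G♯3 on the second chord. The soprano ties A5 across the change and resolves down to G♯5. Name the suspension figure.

9–8 suspension.

At the second chord the bass is G♯3. The suspended A5 lies a ninth above the bass; after resolving down by step to G♯5, the interval above the bass becomes an octave.
Suspension figures are named by those two intervals: 9–8.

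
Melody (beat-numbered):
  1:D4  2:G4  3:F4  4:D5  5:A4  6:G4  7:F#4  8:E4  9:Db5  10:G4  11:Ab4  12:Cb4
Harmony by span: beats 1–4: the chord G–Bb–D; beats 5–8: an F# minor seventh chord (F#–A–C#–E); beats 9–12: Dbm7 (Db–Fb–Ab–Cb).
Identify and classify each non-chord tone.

The harmony at that moment is G minor triad (G, Bb, D); F4 is not a chord tone.
It is approached by step down from G4 and left by leap up to D5.
Step in, leap out — an escape tone.
The harmony at that moment is F# minor seventh chord (F#, A, C#, E); G4 is not a chord tone.
It is approached by step down from A4 and left by step down to F#4.
Step in, step out in the same direction — a passing tone.
The harmony at that moment is Db minor seventh chord (Db, Fb, Ab, Cb); G4 is not a chord tone.
It is approached by leap down from Db5 and left by step up to Ab4.
Leap in, step out — an appoggiatura.

F4 (beat 3) — escape tone; G4 (beat 6) — passing tone; G4 (beat 10) — appoggiatura.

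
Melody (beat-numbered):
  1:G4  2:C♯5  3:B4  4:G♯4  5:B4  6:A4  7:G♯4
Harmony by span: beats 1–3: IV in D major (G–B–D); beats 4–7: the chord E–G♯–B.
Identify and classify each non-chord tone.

C♯5 (beat 2) — appoggiatura; A4 (beat 6) — passing tone.

The harmony at that moment is G major triad (G, B, D); C♯5 is not a chord tone.
It is approached by leap up from G4 and left by step down to B4.
Leap in, step out — an appoggiatura.
The harmony at that moment is E major triad (E, G♯, B); A4 is not a chord tone.
It is approached by step down from B4 and left by step down to G♯4.
Step in, step out in the same direction — a passing tone.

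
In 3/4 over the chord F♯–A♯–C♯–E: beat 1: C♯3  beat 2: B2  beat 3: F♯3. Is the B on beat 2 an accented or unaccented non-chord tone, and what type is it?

Unaccented escape tone.

The harmony at that moment is F♯ dominant seventh chord (F♯, A♯, C♯, E); B2 is not a chord tone.
It is approached by step down from C♯3 and left by leap up to F♯3.
Step in, leap out — an escape tone.
It falls on a weak beat, so it is unaccented.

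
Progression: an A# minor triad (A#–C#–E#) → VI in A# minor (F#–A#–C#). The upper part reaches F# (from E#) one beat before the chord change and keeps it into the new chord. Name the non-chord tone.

The harmony at that moment is A# minor triad (A#, C#, E#); F# is not a chord tone.
It is approached by step up from E# and then sustained as the same pitch into the next harmony.
Arriving early and becoming a chord tone when the harmony changes — an anticipation.

F# is an anticipation.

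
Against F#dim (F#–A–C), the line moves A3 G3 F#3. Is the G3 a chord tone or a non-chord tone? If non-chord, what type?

Non-chord tone — a passing tone.

The harmony at that moment is F# diminished triad (F#, A, C); G3 is not a chord tone.
It is approached by step down from A3 and left by step down to F#3.
Step in, step out in the same direction — a passing tone.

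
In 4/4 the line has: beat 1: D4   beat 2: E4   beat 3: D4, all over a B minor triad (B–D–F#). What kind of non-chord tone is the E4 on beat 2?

Upper neighbor tone.

The harmony at that moment is B minor triad (B, D, F#); E4 is not a chord tone.
It is approached by step up from D4 and left by step down to D4.
Step away and step back to the same note — a neighbor tone (upper neighbor).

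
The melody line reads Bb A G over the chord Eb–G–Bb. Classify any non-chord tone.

The harmony at that moment is Eb major triad (Eb, G, Bb); A is not a chord tone.
It is approached by step down from Bb and left by step down to G.
Step in, step out in the same direction — a passing tone.

A is a passing tone.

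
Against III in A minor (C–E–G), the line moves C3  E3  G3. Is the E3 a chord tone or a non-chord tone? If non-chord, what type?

C major triad contains C, E, G; E is the third, so it is a chord tone.

Chord tone (the third of C major triad).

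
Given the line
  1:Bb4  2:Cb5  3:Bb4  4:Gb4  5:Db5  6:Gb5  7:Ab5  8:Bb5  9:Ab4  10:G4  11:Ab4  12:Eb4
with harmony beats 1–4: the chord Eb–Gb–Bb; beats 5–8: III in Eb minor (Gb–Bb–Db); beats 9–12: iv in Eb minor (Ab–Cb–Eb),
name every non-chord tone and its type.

The harmony at that moment is Eb minor triad (Eb, Gb, Bb); Cb5 is not a chord tone.
It is approached by step up from Bb4 and left by step down to Bb4.
Step away and step back to the same note — a neighbor tone (upper neighbor).
The harmony at that moment is Gb major triad (Gb, Bb, Db); Ab5 is not a chord tone.
It is approached by step up from Gb5 and left by step up to Bb5.
Step in, step out in the same direction — a passing tone.
The harmony at that moment is Ab minor triad (Ab, Cb, Eb); G4 is not a chord tone.
It is approached by step down from Ab4 and left by step up to Ab4.
Step away and step back to the same note — a neighbor tone (lower neighbor).

Cb5 (beat 2) — neighbor tone; Ab5 (beat 7) — passing tone; G4 (beat 10) — neighbor tone.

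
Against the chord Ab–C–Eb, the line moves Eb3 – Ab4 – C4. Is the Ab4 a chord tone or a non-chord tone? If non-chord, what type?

Ab major triad contains Ab, C, Eb; Ab is the root, so it is a chord tone.

Chord tone (the root of Ab major triad).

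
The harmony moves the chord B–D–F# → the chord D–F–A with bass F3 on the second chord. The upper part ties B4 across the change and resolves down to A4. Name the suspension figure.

At the second chord the bass is F3. The suspended B4 lies a fourth above the bass; after resolving down by step to A4, the interval above the bass becomes a third.
Suspension figures are named by those two intervals: 4–3.

4–3 suspension.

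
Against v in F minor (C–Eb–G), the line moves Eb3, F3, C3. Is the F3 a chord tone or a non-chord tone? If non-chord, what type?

The harmony at that moment is C minor triad (C, Eb, G); F3 is not a chord tone.
It is approached by step up from Eb3 and left by leap down to C3.
Step in, leap out — an escape tone.

Non-chord tone — an escape tone.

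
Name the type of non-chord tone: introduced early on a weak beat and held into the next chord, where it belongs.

Anticipation.

Approach: ahead of the chord change (typically by step), so it is dissonant against the current harmony. Departure: none — the same pitch is restated or held and is a chord tone of the new harmony.
Dissonant first, consonant once the harmony catches up: the note simply arrives early — an anticipation. (The reverse timing, consonant first and dissonant after the change, would be a suspension or retardation.)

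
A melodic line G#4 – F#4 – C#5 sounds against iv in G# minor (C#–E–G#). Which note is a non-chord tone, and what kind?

F#4 is an escape tone.

The harmony at that moment is C# minor triad (C#, E, G#); F#4 is not a chord tone.
It is approached by step down from G#4 and left by leap up to C#5.
Step in, leap out — an escape tone.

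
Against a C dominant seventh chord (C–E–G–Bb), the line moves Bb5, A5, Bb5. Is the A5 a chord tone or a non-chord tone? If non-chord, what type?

The harmony at that moment is C dominant seventh chord (C, E, G, Bb); A5 is not a chord tone.
It is approached by step down from Bb5 and left by step up to Bb5.
Step away and step back to the same note — a neighbor tone (lower neighbor).

Non-chord tone — a neighbor tone.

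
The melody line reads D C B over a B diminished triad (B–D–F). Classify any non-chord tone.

C is a passing tone.

The harmony at that moment is B diminished triad (B, D, F); C is not a chord tone.
It is approached by step down from D and left by step down to B.
Step in, step out in the same direction — a passing tone.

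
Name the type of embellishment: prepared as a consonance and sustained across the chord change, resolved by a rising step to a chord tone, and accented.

Approach: by preparation — the pitch is first a chord tone, then held (tied or repeated) while the harmony changes under it. Departure: up by step. Metric position: strong.
A prepared dissonance that resolves upward by step — a retardation. (The same figure resolving downward would be a suspension.)

Retardation.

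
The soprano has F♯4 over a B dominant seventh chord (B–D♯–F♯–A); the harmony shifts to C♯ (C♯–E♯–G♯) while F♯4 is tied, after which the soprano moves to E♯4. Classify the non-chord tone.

The harmony at that moment is C♯ major triad (C♯, E♯, G♯); F♯4 is not a chord tone.
It is held over (the same pitch as the preceding F♯4) and left by step down to E♯4.
Held over from the previous chord and resolving down by step — a suspension.

F♯4 is a suspension.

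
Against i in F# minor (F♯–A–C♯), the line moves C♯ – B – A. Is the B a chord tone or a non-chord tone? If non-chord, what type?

Non-chord tone — a passing tone.

The harmony at that moment is F♯ minor triad (F♯, A, C♯); B is not a chord tone.
It is approached by step down from C♯ and left by step down to A.
Step in, step out in the same direction — a passing tone.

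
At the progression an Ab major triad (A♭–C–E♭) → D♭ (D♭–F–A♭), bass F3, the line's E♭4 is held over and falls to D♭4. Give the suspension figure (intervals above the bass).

At the second chord the bass is F3. The suspended E♭4 lies a seventh above the bass; after resolving down by step to D♭4, the interval above the bass becomes a sixth.
Suspension figures are named by those two intervals: 7–6.

7–6 suspension.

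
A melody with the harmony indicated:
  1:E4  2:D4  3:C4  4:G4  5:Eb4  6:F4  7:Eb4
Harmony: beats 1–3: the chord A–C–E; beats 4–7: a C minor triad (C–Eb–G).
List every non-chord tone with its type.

The harmony at that moment is A minor triad (A, C, E); D4 is not a chord tone.
It is approached by step down from E4 and left by step down to C4.
Step in, step out in the same direction — a passing tone.
The harmony at that moment is C minor triad (C, Eb, G); F4 is not a chord tone.
It is approached by step up from Eb4 and left by step down to Eb4.
Step away and step back to the same note — a neighbor tone (upper neighbor).

D4 (beat 2) — passing tone; F4 (beat 6) — neighbor tone.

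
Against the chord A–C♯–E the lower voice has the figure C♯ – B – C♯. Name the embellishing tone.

The harmony at that moment is A major triad (A, C♯, E); B is not a chord tone.
It is approached by step down from C♯ and left by step up to C♯.
Step away and step back to the same note — a neighbor tone (lower neighbor).

B is a neighbor tone.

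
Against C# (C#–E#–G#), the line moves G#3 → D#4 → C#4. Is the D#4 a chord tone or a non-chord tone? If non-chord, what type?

Non-chord tone — an appoggiatura.

The harmony at that moment is C# major triad (C#, E#, G#); D#4 is not a chord tone.
It is approached by leap up from G#3 and left by step down to C#4.
Leap in, step out — an appoggiatura.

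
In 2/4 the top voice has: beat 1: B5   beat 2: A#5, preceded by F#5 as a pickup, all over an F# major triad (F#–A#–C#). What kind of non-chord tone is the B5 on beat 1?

Appoggiatura.

The harmony at that moment is F# major triad (F#, A#, C#); B5 is not a chord tone.
It is approached by leap up from F#5 and left by step down to A#5.
Leap in, step out, metrically accented — an appoggiatura.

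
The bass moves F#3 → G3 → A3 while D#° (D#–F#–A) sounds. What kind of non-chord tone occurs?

G3 is a passing tone.

The harmony at that moment is D# diminished triad (D#, F#, A); G3 is not a chord tone.
It is approached by step up from F#3 and left by step up to A3.
Step in, step out in the same direction — a passing tone.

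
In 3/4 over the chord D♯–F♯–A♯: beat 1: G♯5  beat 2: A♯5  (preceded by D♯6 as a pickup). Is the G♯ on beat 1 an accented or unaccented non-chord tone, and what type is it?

Accented appoggiatura.

The harmony at that moment is D♯ minor triad (D♯, F♯, A♯); G♯5 is not a chord tone.
It is approached by leap down from D♯6 and left by step up to A♯5.
Leap in, step out — an appoggiatura.
It falls on the downbeat, so it is accented.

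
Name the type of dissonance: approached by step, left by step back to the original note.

Approach: by step. Departure: by step in the opposite direction, back to the starting pitch.
Stepwise on both sides but reversing to return to the same chord tone — a neighbor tone. (Had it continued onward in the same direction it would be a passing tone instead.)

Neighbor tone.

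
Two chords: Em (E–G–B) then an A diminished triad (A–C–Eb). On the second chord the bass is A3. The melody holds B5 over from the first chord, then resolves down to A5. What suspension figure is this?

At the second chord the bass is A3. The suspended B5 lies a ninth above the bass; after resolving down by step to A5, the interval above the bass becomes an octave.
Suspension figures are named by those two intervals: 9–8.

9–8 suspension.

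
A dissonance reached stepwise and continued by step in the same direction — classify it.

Passing tone.

Approach: by step. Departure: by step, continuing in the same direction.
Stepwise on both sides with no change of direction means the note fills in the space between two different chord tones — a passing tone. (Had it turned back to its starting note it would be a neighbor tone instead.)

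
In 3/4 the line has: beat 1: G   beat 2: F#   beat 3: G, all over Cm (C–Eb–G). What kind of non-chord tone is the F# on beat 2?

The harmony at that moment is C minor triad (C, Eb, G); F# is not a chord tone.
It is approached by step down from G and left by step up to G.
Step away and step back to the same note — a neighbor tone (lower neighbor).

Lower neighbor tone.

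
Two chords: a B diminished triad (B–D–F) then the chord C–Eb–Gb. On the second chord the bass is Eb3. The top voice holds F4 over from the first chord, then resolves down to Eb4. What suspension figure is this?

9–8 suspension.

At the second chord the bass is Eb3. The suspended F4 lies a ninth above the bass; after resolving down by step to Eb4, the interval above the bass becomes an octave.
Suspension figures are named by those two intervals: 9–8.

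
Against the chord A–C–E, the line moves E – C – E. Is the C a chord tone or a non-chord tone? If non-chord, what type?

Chord tone (the third of A minor triad).

A minor triad contains A, C, E; C is the third, so it is a chord tone.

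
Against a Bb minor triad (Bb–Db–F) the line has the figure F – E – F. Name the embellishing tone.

E is a neighbor tone.

The harmony at that moment is Bb minor triad (Bb, Db, F); E is not a chord tone.
It is approached by step down from F and left by step up to F.
Step away and step back to the same note — a neighbor tone (lower neighbor).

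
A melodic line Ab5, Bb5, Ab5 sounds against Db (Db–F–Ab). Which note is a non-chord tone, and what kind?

Bb5 is a neighbor tone.

The harmony at that moment is Db major triad (Db, F, Ab); Bb5 is not a chord tone.
It is approached by step up from Ab5 and left by step down to Ab5.
Step away and step back to the same note — a neighbor tone (upper neighbor).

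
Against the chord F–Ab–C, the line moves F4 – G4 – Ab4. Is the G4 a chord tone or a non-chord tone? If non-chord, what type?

The harmony at that moment is F minor triad (F, Ab, C); G4 is not a chord tone.
It is approached by step up from F4 and left by step up to Ab4.
Step in, step out in the same direction — a passing tone.

Non-chord tone — a passing tone.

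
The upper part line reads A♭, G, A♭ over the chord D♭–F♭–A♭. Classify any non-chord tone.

The harmony at that moment is D♭ minor triad (D♭, F♭, A♭); G is not a chord tone.
It is approached by step down from A♭ and left by step up to A♭.
Step away and step back to the same note — a neighbor tone (lower neighbor).

G is a neighbor tone.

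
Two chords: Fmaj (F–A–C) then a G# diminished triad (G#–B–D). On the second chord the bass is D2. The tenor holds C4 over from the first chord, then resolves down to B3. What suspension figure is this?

7–6 suspension.

At the second chord the bass is D2. The suspended C4 lies a seventh above the bass; after resolving down by step to B3, the interval above the bass becomes a sixth.
Suspension figures are named by those two intervals: 7–6.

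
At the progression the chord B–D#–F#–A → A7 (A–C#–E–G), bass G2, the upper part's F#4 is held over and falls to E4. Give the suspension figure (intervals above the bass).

7–6 suspension.

At the second chord the bass is G2. The suspended F#4 lies a seventh above the bass; after resolving down by step to E4, the interval above the bass becomes a sixth.
Suspension figures are named by those two intervals: 7–6.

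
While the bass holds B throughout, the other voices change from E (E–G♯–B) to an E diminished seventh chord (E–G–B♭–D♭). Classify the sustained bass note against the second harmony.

Pedal tone (pedal point).

The harmony at that moment is E diminished seventh chord (E, G, B♭, D♭); B is not a chord tone.
It is held over (the same pitch as the preceding B) and then sustained as the same pitch into the next harmony.
Sustained through a change of harmony — a pedal tone.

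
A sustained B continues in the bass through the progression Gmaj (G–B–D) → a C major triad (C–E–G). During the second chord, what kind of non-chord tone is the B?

Pedal tone (pedal point).

The harmony at that moment is C major triad (C, E, G); B is not a chord tone.
It is held over (the same pitch as the preceding B) and then sustained as the same pitch into the next harmony.
Sustained through a change of harmony — a pedal tone.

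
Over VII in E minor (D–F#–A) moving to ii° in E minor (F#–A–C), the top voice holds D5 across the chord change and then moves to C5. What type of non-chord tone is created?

D5 is a suspension.

The harmony at that moment is F# diminished triad (F#, A, C); D5 is not a chord tone.
It is held over (the same pitch as the preceding D5) and left by step down to C5.
Held over from the previous chord and resolving down by step — a suspension.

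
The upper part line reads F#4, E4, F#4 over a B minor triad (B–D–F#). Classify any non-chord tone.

The harmony at that moment is B minor triad (B, D, F#); E4 is not a chord tone.
It is approached by step down from F#4 and left by step up to F#4.
Step away and step back to the same note — a neighbor tone (lower neighbor).

E4 is a neighbor tone.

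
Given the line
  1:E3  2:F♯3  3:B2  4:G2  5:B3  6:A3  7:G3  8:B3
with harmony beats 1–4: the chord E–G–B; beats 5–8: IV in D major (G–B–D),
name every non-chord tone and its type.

The harmony at that moment is E minor triad (E, G, B); F♯3 is not a chord tone.
It is approached by step up from E3 and left by leap down to B2.
Step in, leap out — an escape tone.
The harmony at that moment is G major triad (G, B, D); A3 is not a chord tone.
It is approached by step down from B3 and left by step down to G3.
Step in, step out in the same direction — a passing tone.

F♯3 (beat 2) — escape tone; A3 (beat 6) — passing tone.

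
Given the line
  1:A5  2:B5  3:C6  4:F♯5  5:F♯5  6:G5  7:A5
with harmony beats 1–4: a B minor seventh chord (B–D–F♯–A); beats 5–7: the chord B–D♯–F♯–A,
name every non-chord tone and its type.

The harmony at that moment is B minor seventh chord (B, D, F♯, A); C6 is not a chord tone.
It is approached by step up from B5 and left by leap down to F♯5.
Step in, leap out — an escape tone.
The harmony at that moment is B dominant seventh chord (B, D♯, F♯, A); G5 is not a chord tone.
It is approached by step up from F♯5 and left by step up to A5.
Step in, step out in the same direction — a passing tone.

C6 (beat 3) — escape tone; G5 (beat 6) — passing tone.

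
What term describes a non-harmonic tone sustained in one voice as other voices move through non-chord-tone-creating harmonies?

Approach: none. Departure: none — a single pitch is sustained while the chords change around it, passing through harmonies that do not contain it.
No melodic motion at all; the dissonance is created entirely by the moving harmonies against the stationary note — a pedal tone (pedal point).

Pedal tone.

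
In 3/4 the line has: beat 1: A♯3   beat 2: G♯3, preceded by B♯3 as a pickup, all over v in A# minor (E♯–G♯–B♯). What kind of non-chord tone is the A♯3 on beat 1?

Passing tone.

The harmony at that moment is E♯ minor triad (E♯, G♯, B♯); A♯3 is not a chord tone.
It is approached by step down from B♯3 and left by step down to G♯3.
Step in, step out in the same direction — a passing tone.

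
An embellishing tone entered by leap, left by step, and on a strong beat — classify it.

Appoggiatura.

Approach: by leap. Departure: by step. Metric position: strong.
Leap in, step out, in a metrically strong position — an appoggiatura. (It is the mirror image of the escape tone, which steps in and leaps out from a weak position.)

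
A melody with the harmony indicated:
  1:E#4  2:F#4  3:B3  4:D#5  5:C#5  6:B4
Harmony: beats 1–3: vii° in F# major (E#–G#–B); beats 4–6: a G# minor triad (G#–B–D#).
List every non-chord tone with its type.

The harmony at that moment is E# diminished triad (E#, G#, B); F#4 is not a chord tone.
It is approached by step up from E#4 and left by leap down to B3.
Step in, leap out — an escape tone.
The harmony at that moment is G# minor triad (G#, B, D#); C#5 is not a chord tone.
It is approached by step down from D#5 and left by step down to B4.
Step in, step out in the same direction — a passing tone.

F#4 (beat 2) — escape tone; C#5 (beat 5) — passing tone.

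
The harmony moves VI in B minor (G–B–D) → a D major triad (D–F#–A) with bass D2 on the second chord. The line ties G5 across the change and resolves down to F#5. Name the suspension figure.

At the second chord the bass is D2. The suspended G5 lies a fourth above the bass; after resolving down by step to F#5, the interval above the bass becomes a third.
Suspension figures are named by those two intervals: 4–3.

4–3 suspension.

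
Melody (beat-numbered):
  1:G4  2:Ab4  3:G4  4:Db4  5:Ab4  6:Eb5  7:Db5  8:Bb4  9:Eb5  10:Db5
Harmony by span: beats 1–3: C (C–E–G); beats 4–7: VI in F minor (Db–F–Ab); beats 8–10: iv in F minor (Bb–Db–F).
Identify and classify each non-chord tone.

The harmony at that moment is C major triad (C, E, G); Ab4 is not a chord tone.
It is approached by step up from G4 and left by step down to G4.
Step away and step back to the same note — a neighbor tone (upper neighbor).
The harmony at that moment is Db major triad (Db, F, Ab); Eb5 is not a chord tone.
It is approached by leap up from Ab4 and left by step down to Db5.
Leap in, step out — an appoggiatura.
The harmony at that moment is Bb minor triad (Bb, Db, F); Eb5 is not a chord tone.
It is approached by leap up from Bb4 and left by step down to Db5.
Leap in, step out — an appoggiatura.

Ab4 (beat 2) — neighbor tone; Eb5 (beat 6) — appoggiatura; Eb5 (beat 9) — appoggiatura.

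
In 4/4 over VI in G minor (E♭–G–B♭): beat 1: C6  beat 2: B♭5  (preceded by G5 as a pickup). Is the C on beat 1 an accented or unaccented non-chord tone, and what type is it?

Accented appoggiatura.

The harmony at that moment is E♭ major triad (E♭, G, B♭); C6 is not a chord tone.
It is approached by leap up from G5 and left by step down to B♭5.
Leap in, step out — an appoggiatura.
It falls on the downbeat, so it is accented.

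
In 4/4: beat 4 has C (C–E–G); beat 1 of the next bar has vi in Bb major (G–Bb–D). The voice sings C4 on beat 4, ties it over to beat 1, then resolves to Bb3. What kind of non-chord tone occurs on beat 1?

The harmony at that moment is G minor triad (G, Bb, D); C4 is not a chord tone.
It is held over (the same pitch as the preceding C4) and left by step down to Bb3.
Held over from the previous chord and resolving down by step — a suspension.

Suspension.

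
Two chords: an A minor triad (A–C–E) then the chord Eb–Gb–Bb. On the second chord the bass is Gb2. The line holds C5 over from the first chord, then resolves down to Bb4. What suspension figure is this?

4–3 suspension.

At the second chord the bass is Gb2. The suspended C5 lies a fourth above the bass; after resolving down by step to Bb4, the interval above the bass becomes a third.
Suspension figures are named by those two intervals: 4–3.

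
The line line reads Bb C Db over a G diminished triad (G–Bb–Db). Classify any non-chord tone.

C is a passing tone.

The harmony at that moment is G diminished triad (G, Bb, Db); C is not a chord tone.
It is approached by step up from Bb and left by step up to Db.
Step in, step out in the same direction — a passing tone.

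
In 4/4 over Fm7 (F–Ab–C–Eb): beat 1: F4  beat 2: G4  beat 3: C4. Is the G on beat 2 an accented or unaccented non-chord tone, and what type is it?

The harmony at that moment is F minor seventh chord (F, Ab, C, Eb); G4 is not a chord tone.
It is approached by step up from F4 and left by leap down to C4.
Step in, leap out — an escape tone.
It falls on a weak beat, so it is unaccented.

Unaccented escape tone.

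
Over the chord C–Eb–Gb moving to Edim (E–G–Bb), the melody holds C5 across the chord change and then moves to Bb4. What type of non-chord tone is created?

The harmony at that moment is E diminished triad (E, G, Bb); C5 is not a chord tone.
It is held over (the same pitch as the preceding C5) and left by step down to Bb4.
Held over from the previous chord and resolving down by step — a suspension.

C5 is a suspension.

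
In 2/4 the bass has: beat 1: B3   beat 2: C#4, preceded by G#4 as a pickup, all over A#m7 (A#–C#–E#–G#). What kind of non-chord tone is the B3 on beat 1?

The harmony at that moment is A# minor seventh chord (A#, C#, E#, G#); B3 is not a chord tone.
It is approached by leap down from G#4 and left by step up to C#4.
Leap in, step out, metrically accented — an appoggiatura.

Appoggiatura.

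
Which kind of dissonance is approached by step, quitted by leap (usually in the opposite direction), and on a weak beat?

Escape tone.

Approach: by step. Departure: by leap. Metric position: weak.
Step in, leap out, from a weak position — an escape tone (échappée). (It is the mirror image of the appoggiatura, which leaps in and steps out on a strong beat.)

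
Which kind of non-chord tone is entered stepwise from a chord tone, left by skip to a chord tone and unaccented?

Approach: by step. Departure: by leap. Metric position: weak.
Step in, leap out, from a weak position — an escape tone (échappée). (It is the mirror image of the appoggiatura, which leaps in and steps out on a strong beat.)

Escape tone.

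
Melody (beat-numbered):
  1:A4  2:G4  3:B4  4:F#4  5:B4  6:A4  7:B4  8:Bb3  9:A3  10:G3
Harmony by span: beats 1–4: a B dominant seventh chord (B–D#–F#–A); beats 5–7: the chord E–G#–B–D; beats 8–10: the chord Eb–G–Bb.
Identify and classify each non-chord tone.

The harmony at that moment is B dominant seventh chord (B, D#, F#, A); G4 is not a chord tone.
It is approached by step down from A4 and left by leap up to B4.
Step in, leap out — an escape tone.
The harmony at that moment is E dominant seventh chord (E, G#, B, D); A4 is not a chord tone.
It is approached by step down from B4 and left by step up to B4.
Step away and step back to the same note — a neighbor tone (lower neighbor).
The harmony at that moment is Eb major triad (Eb, G, Bb); A3 is not a chord tone.
It is approached by step down from Bb3 and left by step down to G3.
Step in, step out in the same direction — a passing tone.

G4 (beat 2) — escape tone; A4 (beat 6) — neighbor tone; A3 (beat 9) — passing tone.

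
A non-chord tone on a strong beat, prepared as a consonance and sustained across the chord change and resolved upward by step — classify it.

Approach: by preparation — the pitch is first a chord tone, then held (tied or repeated) while the harmony changes under it. Departure: up by step. Metric position: strong.
A prepared dissonance that resolves upward by step — a retardation. (The same figure resolving downward would be a suspension.)

Retardation.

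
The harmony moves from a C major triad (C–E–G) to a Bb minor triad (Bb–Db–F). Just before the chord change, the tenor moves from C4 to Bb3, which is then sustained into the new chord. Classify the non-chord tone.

Bb3 is an anticipation.

The harmony at that moment is C major triad (C, E, G); Bb3 is not a chord tone.
It is approached by step down from C4 and then sustained as the same pitch into the next harmony.
Arriving early and becoming a chord tone when the harmony changes — an anticipation.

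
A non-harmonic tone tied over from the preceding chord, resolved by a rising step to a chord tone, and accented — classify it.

Approach: by preparation — the pitch is first a chord tone, then held (tied or repeated) while the harmony changes under it. Departure: up by step. Metric position: strong.
A prepared dissonance that resolves upward by step — a retardation. (The same figure resolving downward would be a suspension.)

Retardation.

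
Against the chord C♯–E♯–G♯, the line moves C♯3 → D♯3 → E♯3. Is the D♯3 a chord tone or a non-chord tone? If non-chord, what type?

Non-chord tone — a passing tone.

The harmony at that moment is C♯ major triad (C♯, E♯, G♯); D♯3 is not a chord tone.
It is approached by step up from C♯3 and left by step up to E♯3.
Step in, step out in the same direction — a passing tone.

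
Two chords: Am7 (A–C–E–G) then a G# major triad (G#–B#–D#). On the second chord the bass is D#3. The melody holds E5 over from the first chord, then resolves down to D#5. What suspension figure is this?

9–8 suspension.

At the second chord the bass is D#3. The suspended E5 lies a ninth above the bass; after resolving down by step to D#5, the interval above the bass becomes an octave.
Suspension figures are named by those two intervals: 9–8.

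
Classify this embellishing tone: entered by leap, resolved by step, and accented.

Appoggiatura.

Approach: by leap. Departure: by step. Metric position: strong.
Leap in, step out, in a metrically strong position — an appoggiatura. (It is the mirror image of the escape tone, which steps in and leaps out from a weak position.)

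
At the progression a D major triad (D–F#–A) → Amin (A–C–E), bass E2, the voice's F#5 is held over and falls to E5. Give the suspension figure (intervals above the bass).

At the second chord the bass is E2. The suspended F#5 lies a ninth above the bass; after resolving down by step to E5, the interval above the bass becomes an octave.
Suspension figures are named by those two intervals: 9–8.

9–8 suspension.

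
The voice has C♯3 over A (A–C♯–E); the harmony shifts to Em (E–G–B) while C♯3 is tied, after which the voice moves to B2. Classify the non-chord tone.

C♯3 is a suspension.

The harmony at that moment is E minor triad (E, G, B); C♯3 is not a chord tone.
It is held over (the same pitch as the preceding C♯3) and left by step down to B2.
Held over from the previous chord and resolving down by step — a suspension.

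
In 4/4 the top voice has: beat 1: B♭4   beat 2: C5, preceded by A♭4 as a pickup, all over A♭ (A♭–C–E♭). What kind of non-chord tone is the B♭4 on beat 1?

The harmony at that moment is A♭ major triad (A♭, C, E♭); B♭4 is not a chord tone.
It is approached by step up from A♭4 and left by step up to C5.
Step in, step out in the same direction — a passing tone.

Passing tone.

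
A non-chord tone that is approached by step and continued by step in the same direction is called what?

Passing tone.

Approach: by step. Departure: by step, continuing in the same direction.
Stepwise on both sides with no change of direction means the note fills in the space between two different chord tones — a passing tone. (Had it turned back to its starting note it would be a neighbor tone instead.)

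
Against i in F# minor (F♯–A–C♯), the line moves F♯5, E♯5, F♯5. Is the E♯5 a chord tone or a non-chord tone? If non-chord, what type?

The harmony at that moment is F♯ minor triad (F♯, A, C♯); E♯5 is not a chord tone.
It is approached by step down from F♯5 and left by step up to F♯5.
Step away and step back to the same note — a neighbor tone (lower neighbor).

Non-chord tone — a neighbor tone.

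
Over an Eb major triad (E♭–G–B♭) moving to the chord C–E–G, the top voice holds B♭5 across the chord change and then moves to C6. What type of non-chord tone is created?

B♭5 is a retardation.

The harmony at that moment is C major triad (C, E, G); B♭5 is not a chord tone.
It is held over (the same pitch as the preceding B♭5) and left by step up to C6.
Held over from the previous chord and resolving up by step — a retardation.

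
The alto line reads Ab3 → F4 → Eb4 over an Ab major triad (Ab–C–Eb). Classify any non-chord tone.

F4 is an appoggiatura.

The harmony at that moment is Ab major triad (Ab, C, Eb); F4 is not a chord tone.
It is approached by leap up from Ab3 and left by step down to Eb4.
Leap in, step out — an appoggiatura.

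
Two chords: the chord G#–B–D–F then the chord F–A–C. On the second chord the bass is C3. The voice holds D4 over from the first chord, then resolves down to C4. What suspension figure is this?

9–8 suspension.

At the second chord the bass is C3. The suspended D4 lies a ninth above the bass; after resolving down by step to C4, the interval above the bass becomes an octave.
Suspension figures are named by those two intervals: 9–8.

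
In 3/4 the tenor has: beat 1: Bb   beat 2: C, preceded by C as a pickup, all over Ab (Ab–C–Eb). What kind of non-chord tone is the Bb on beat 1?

Lower neighbor tone.

The harmony at that moment is Ab major triad (Ab, C, Eb); Bb is not a chord tone.
It is approached by step down from C and left by step up to C.
Step away and step back to the same note — a neighbor tone (lower neighbor).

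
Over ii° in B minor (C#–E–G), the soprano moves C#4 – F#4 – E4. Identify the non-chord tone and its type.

The harmony at that moment is C# diminished triad (C#, E, G); F#4 is not a chord tone.
It is approached by leap up from C#4 and left by step down to E4.
Leap in, step out — an appoggiatura.

F#4 is an appoggiatura.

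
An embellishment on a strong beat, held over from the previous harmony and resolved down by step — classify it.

Approach: by preparation — the pitch is first a chord tone, then held (tied or repeated) while the harmony changes under it. Departure: down by step. Metric position: strong.
A prepared dissonance that resolves downward by step — a suspension. (The same figure resolving upward would be a retardation.)

Suspension.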